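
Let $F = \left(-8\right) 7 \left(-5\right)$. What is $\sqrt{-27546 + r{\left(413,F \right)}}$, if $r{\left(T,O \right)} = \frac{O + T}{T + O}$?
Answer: $i \sqrt{27545} \approx 165.97 i$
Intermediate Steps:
$F = 280$ ($F = \left(-56\right) \left(-5\right) = 280$)
$r{\left(T,O \right)} = 1$ ($r{\left(T,O \right)} = \frac{O + T}{O + T} = 1$)
$\sqrt{-27546 + r{\left(413,F \right)}} = \sqrt{-27546 + 1} = \sqrt{-27545} = i \sqrt{27545}$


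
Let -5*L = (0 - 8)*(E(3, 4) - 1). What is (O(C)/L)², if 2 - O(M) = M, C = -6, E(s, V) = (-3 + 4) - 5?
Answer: 1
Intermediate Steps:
E(s, V) = -4 (E(s, V) = 1 - 5 = -4)
O(M) = 2 - M
L = -8 (L = -(0 - 8)*(-4 - 1)/5 = -(-8)*(-5)/5 = -⅕*40 = -8)
(O(C)/L)² = ((2 - 1*(-6))/(-8))² = (-(2 + 6)/8)² = (-⅛*8)² = (-1)² = 1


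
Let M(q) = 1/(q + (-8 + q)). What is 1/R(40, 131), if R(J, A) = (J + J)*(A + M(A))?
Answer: 127/1331000 ≈ 9.5417e-5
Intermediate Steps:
M(q) = 1/(-8 + 2*q)
R(J, A) = 2*J*(A + 1/(2*(-4 + A))) (R(J, A) = (J + J)*(A + 1/(2*(-4 + A))) = (2*J)*(A + 1/(2*(-4 + A))) = 2*J*(A + 1/(2*(-4 + A))))
1/R(40, 131) = 1/(40*(1 + 2*131*(-4 + 131))/(-4 + 131)) = 1/(40*(1 + 2*131*127)/127) = 1/(40*(1/127)*(1 + 33274)) = 1/(40*(1/127)*33275) = 1/(1331000/127) = 127/1331000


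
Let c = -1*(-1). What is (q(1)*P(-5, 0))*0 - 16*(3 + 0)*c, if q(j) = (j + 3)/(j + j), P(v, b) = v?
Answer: -48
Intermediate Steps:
c = 1
q(j) = (3 + j)/(2*j) (q(j) = (3 + j)/((2*j)) = (3 + j)*(1/(2*j)) = (3 + j)/(2*j))
(q(1)*P(-5, 0))*0 - 16*(3 + 0)*c = (((½)*(3 + 1)/1)*(-5))*0 - 16*(3 + 0) = (((½)*1*4)*(-5))*0 - 48 = (2*(-5))*0 - 16*3 = -10*0 - 48 = 0 - 48 = -48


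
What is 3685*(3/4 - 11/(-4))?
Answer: 25795/2 ≈ 12898.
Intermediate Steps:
3685*(3/4 - 11/(-4)) = 3685*(3*(¼) - 11*(-¼)) = 3685*(¾ + 11/4) = 3685*(7/2) = 25795/2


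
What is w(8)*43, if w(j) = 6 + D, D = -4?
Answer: 86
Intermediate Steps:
w(j) = 2 (w(j) = 6 - 4 = 2)
w(8)*43 = 2*43 = 86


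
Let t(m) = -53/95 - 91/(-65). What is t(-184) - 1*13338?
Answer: -253406/19 ≈ -13337.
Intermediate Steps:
t(m) = 16/19 (t(m) = -53*1/95 - 91*(-1/65) = -53/95 + 7/5 = 16/19)
t(-184) - 1*13338 = 16/19 - 1*13338 = 16/19 - 13338 = -253406/19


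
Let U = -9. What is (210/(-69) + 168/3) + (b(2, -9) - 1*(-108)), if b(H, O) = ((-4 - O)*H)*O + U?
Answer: 1425/23 ≈ 61.957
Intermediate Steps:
b(H, O) = -9 + H*O*(-4 - O) (b(H, O) = ((-4 - O)*H)*O - 9 = (H*(-4 - O))*O - 9 = H*O*(-4 - O) - 9 = -9 + H*O*(-4 - O))
(210/(-69) + 168/3) + (b(2, -9) - 1*(-108)) = (210/(-69) + 168/3) + ((-9 - 1*2*(-9)² - 4*2*(-9)) - 1*(-108)) = (210*(-1/69) + 168*(⅓)) + ((-9 - 1*2*81 + 72) + 108) = (-70/23 + 56) + ((-9 - 162 + 72) + 108) = 1218/23 + (-99 + 108) = 1218/23 + 9 = 1425/23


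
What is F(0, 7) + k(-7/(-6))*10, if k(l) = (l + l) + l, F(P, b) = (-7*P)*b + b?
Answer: 42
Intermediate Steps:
F(P, b) = b - 7*P*b (F(P, b) = -7*P*b + b = b - 7*P*b)
k(l) = 3*l (k(l) = 2*l + l = 3*l)
F(0, 7) + k(-7/(-6))*10 = 7*(1 - 7*0) + (3*(-7/(-6)))*10 = 7*(1 + 0) + (3*(-7*(-⅙)))*10 = 7*1 + (3*(7/6))*10 = 7 + (7/2)*10 = 7 + 35 = 42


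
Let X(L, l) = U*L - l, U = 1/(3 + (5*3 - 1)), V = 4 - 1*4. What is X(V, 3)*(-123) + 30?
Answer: 399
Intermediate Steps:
V = 0 (V = 4 - 4 = 0)
U = 1/17 (U = 1/(3 + (15 - 1)) = 1/(3 + 14) = 1/17 ≈ 0.058824)
X(L, l) = -l + L/17 (X(L, l) = L/17 - l = -l + L/17)
X(V, 3)*(-123) + 30 = (-1*3 + (1/17)*0)*(-123) + 30 = (-3 + 0)*(-123) + 30 = -3*(-123) + 30 = 369 + 30 = 399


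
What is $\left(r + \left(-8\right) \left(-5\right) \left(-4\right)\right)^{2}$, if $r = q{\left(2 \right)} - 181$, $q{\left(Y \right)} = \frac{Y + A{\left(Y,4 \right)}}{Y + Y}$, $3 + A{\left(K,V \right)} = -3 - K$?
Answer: $\frac{469225}{4} \approx 1.1731 \cdot 10^{5}$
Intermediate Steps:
$A{\left(K,V \right)} = -6 - K$ ($A{\left(K,V \right)} = -3 - \left(3 + K\right) = -6 - K$)
$q{\left(Y \right)} = - \frac{3}{Y}$ ($q{\left(Y \right)} = \frac{Y - \left(6 + Y\right)}{Y + Y} = - \frac{6}{2 Y} = - 6 \frac{1}{2 Y} = - \frac{3}{Y}$)
$r = - \frac{365}{2}$ ($r = - \frac{3}{2} - 181 = - \frac{365}{2} \approx -182.5$)
$\left(r + \left(-8\right) \left(-5\right) \left(-4\right)\right)^{2} = \left(- \frac{365}{2} + \left(-8\right) \left(-5\right) \left(-4\right)\right)^{2} = \left(- \frac{365}{2} + 40 \left(-4\right)\right)^{2} = \left(- \frac{365}{2} - 160\right)^{2} = \left(- \frac{685}{2}\right)^{2} = \frac{469225}{4}$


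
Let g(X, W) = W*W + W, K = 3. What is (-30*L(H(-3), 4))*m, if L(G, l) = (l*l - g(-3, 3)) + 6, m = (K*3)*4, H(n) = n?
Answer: -10800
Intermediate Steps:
g(X, W) = W + W**2 (g(X, W) = W**2 + W = W + W**2)
m = 36 (m = (3*3)*4 = 9*4 = 36)
L(G, l) = -6 + l**2 (L(G, l) = (l*l - 3*(1 + 3)) + 6 = (l**2 - 3*4) + 6 = (l**2 - 1*12) + 6 = (l**2 - 12) + 6 = (-12 + l**2) + 6 = -6 + l**2)
(-30*L(H(-3), 4))*m = -30*(-6 + 4**2)*36 = -30*(-6 + 16)*36 = -30*10*36 = -300*36 = -10800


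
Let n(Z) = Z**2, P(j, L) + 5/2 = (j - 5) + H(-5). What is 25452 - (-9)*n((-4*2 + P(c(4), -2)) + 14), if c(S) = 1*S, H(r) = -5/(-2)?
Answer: 25677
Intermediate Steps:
H(r) = 5/2 (H(r) = -5*(-1/2) = 5/2)
c(S) = S
P(j, L) = -5 + j (P(j, L) = -5/2 + ((j - 5) + 5/2) = -5/2 + ((-5 + j) + 5/2) = -5/2 + (-5/2 + j) = -5 + j)
25452 - (-9)*n((-4*2 + P(c(4), -2)) + 14) = 25452 - (-9)*((-4*2 + (-5 + 4)) + 14)**2 = 25452 - (-9)*((-8 - 1) + 14)**2 = 25452 - (-9)*(-9 + 14)**2 = 25452 - (-9)*5**2 = 25452 - (-9)*25 = 25452 - 1*(-225) = 25452 + 225 = 25677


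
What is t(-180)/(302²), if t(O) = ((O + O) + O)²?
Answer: 72900/22801 ≈ 3.1972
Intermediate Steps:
t(O) = 9*O² (t(O) = (2*O + O)² = (3*O)² = 9*O²)
t(-180)/(302²) = (9*(-180)²)/(302²) = (9*32400)/91204 = 291600*(1/91204) = 72900/22801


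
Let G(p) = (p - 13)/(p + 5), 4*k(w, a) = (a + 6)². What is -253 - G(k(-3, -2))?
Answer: -252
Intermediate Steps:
k(w, a) = (6 + a)²/4 (k(w, a) = (a + 6)²/4 = (6 + a)²/4)
G(p) = (-13 + p)/(5 + p)
-253 - G(k(-3, -2)) = -253 - (-13 + (6 - 2)²/4)/(5 + (6 - 2)²/4) = -253 - (-13 + (¼)*4²)/(5 + (¼)*4²) = -253 - (-13 + (¼)*16)/(5 + (¼)*16) = -253 - (-13 + 4)/(5 + 4) = -253 - (-9)/9 = -253 - 1*(-1) = -253 + 1 = -252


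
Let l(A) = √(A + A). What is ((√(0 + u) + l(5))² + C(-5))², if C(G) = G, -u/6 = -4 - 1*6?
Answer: 6625 + 2600*√6 ≈ 12994.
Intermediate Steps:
u = 60 (u = -6*(-4 - 1*6) = -6*(-4 - 6) = -6*(-10) = 60)
l(A) = √2*√A (l(A) = √(2*A) = √2*√A)
((√(0 + u) + l(5))² + C(-5))² = ((√(0 + 60) + √2*√5)² - 5)² = ((√60 + √10)² - 5)² = ((2*√15 + √10)² - 5)² = ((√10 + 2*√15)² - 5)² = (-5 + (√10 + 2*√15)²)²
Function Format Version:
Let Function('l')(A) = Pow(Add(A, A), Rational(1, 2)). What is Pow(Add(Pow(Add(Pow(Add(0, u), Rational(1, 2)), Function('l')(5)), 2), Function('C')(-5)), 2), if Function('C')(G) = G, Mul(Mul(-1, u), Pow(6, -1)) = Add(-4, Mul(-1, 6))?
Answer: Add(6625, Mul(2600, Pow(6, Rational(1, 2)))) ≈ 12994.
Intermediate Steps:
u = 60 (u = Mul(-6, Add(-4, Mul(-1, 6))) = Mul(-6, Add(-4, -6)) = Mul(-6, -10) = 60)
Function('l')(A) = Mul(Pow(2, Rational(1, 2)), Pow(A, Rational(1, 2))) (Function('l')(A) = Pow(Mul(2, A), Rational(1, 2)) = Mul(Pow(2, Rational(1, 2)), Pow(A, Rational(1, 2))))
Pow(Add(Pow(Add(Pow(Add(0, u), Rational(1, 2)), Function('l')(5)), 2), Function('C')(-5)), 2) = Pow(Add(Pow(Add(Pow(Add(0, 60), Rational(1, 2)), Mul(Pow(2, Rational(1, 2)), Pow(5, Rational(1, 2)))), 2), -5), 2) = Pow(Add(Pow(Add(Pow(60, Rational(1, 2)), Pow(10, Rational(1, 2))), 2), -5), 2) = Pow(Add(Pow(Add(Mul(2, Pow(15, Rational(1, 2))), Pow(10, Rational(1, 2))), 2), -5), 2) = Pow(Add(Pow(Add(Pow(10, Rational(1, 2)), Mul(2, Pow(15, Rational(1, 2)))), 2), -5), 2) = Pow(Add(-5, Pow(Add(Pow(10, Rational(1, 2)), Mul(2, Pow(15, Rational(1, 2)))), 2)), 2)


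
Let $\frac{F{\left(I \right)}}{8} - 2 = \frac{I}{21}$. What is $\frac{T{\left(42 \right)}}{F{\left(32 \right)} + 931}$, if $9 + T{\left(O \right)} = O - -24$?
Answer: $\frac{1197}{20143} \approx 0.059425$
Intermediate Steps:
$F{\left(I \right)} = 16 + \frac{8 I}{21}$ ($F{\left(I \right)} = 16 + 8 \frac{I}{21} = 16 + \frac{8 I}{21}$)
$T{\left(O \right)} = 15 + O$ ($T{\left(O \right)} = -9 + \left(O - -24\right) = -9 + \left(O + 24\right) = -9 + \left(24 + O\right) = 15 + O$)
$\frac{T{\left(42 \right)}}{F{\left(32 \right)} + 931} = \frac{15 + 42}{\left(16 + \frac{8}{21} \cdot 32\right) + 931} = \frac{57}{\left(16 + \frac{256}{21}\right) + 931} = \frac{57}{\frac{592}{21} + 931} = \frac{57}{\frac{20143}{21}} = 57 \cdot \frac{21}{20143} = \frac{1197}{20143}$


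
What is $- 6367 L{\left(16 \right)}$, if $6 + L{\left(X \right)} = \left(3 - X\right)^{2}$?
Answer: $-1037821$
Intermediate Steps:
$L{\left(X \right)} = -6 + \left(3 - X\right)^{2}$
$- 6367 L{\left(16 \right)} = - 6367 \left(-6 + \left(-3 + 16\right)^{2}\right) = - 6367 \left(-6 + 13^{2}\right) = - 6367 \left(-6 + 169\right) = \left(-6367\right) 163 = -1037821$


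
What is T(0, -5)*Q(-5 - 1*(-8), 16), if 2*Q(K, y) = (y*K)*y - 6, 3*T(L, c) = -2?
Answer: -254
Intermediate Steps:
T(L, c) = -⅔ (T(L, c) = (⅓)*(-2) = -⅔)
Q(K, y) = -3 + K*y²/2 (Q(K, y) = ((y*K)*y - 6)/2 = ((K*y)*y - 6)/2 = (K*y² - 6)/2 = (-6 + K*y²)/2 = -3 + K*y²/2)
T(0, -5)*Q(-5 - 1*(-8), 16) = -2*(-3 + (½)*(-5 - 1*(-8))*16²)/3 = -2*(-3 + (½)*(-5 + 8)*256)/3 = -2*(-3 + (½)*3*256)/3 = -2*(-3 + 384)/3 = -⅔*381 = -254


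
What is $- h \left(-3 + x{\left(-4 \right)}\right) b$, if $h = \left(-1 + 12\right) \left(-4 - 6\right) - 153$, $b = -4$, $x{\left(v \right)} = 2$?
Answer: $1052$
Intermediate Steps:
$h = -263$ ($h = 11 \left(-10\right) - 153 = -110 - 153 = -263$)
$- h \left(-3 + x{\left(-4 \right)}\right) b = \left(-1\right) \left(-263\right) \left(-3 + 2\right) \left(-4\right) = 263 \left(\left(-1\right) \left(-4\right)\right) = 263 \cdot 4 = 1052$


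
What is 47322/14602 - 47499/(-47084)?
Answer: 9804327/2307116 ≈ 4.2496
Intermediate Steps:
47322/14602 - 47499/(-47084) = 47322*(1/14602) - 47499*(-1/47084) = 23661/7301 + 47499/47084 = 9804327/2307116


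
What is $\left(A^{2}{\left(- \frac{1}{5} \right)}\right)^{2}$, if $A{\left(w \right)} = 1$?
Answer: $1$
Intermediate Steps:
$\left(A^{2}{\left(- \frac{1}{5} \right)}\right)^{2} = \left(1^{2}\right)^{2} = 1^{2} = 1$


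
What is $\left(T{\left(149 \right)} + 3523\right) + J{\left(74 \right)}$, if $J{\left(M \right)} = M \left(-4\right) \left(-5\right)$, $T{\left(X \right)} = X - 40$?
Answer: $5112$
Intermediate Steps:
$T{\left(X \right)} = -40 + X$ ($T{\left(X \right)} = X - 40 = -40 + X$)
$J{\left(M \right)} = 20 M$ ($J{\left(M \right)} = - 4 M \left(-5\right) = 20 M$)
$\left(T{\left(149 \right)} + 3523\right) + J{\left(74 \right)} = \left(\left(-40 + 149\right) + 3523\right) + 20 \cdot 74 = \left(109 + 3523\right) + 1480 = 3632 + 1480 = 5112$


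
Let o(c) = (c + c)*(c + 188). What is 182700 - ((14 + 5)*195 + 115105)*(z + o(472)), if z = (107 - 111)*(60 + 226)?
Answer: -73887281060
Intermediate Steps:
o(c) = 2*c*(188 + c) (o(c) = (2*c)*(188 + c) = 2*c*(188 + c))
z = -1144 (z = -4*286 = -1144)
182700 - ((14 + 5)*195 + 115105)*(z + o(472)) = 182700 - ((14 + 5)*195 + 115105)*(-1144 + 2*472*(188 + 472)) = 182700 - (19*195 + 115105)*(-1144 + 2*472*660) = 182700 - (3705 + 115105)*(-1144 + 623040) = 182700 - 118810*621896 = 182700 - 1*73887463760 = 182700 - 73887463760 = -73887281060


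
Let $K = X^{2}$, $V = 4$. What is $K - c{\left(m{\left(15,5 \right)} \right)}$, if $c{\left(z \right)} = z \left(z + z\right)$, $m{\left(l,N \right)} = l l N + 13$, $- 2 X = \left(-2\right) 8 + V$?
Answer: $-2590052$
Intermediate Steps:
$X = 6$ ($X = - \frac{\left(-2\right) 8 + 4}{2} = - \frac{-16 + 4}{2} = \left(- \frac{1}{2}\right) \left(-12\right) = 6$)
$m{\left(l,N \right)} = 13 + N l^{2}$ ($m{\left(l,N \right)} = l^{2} N + 13 = N l^{2} + 13 = 13 + N l^{2}$)
$c{\left(z \right)} = 2 z^{2}$ ($c{\left(z \right)} = z 2 z = 2 z^{2}$)
$K = 36$ ($K = 6^{2} = 36$)
$K - c{\left(m{\left(15,5 \right)} \right)} = 36 - 2 \left(13 + 5 \cdot 15^{2}\right)^{2} = 36 - 2 \left(13 + 5 \cdot 225\right)^{2} = 36 - 2 \left(13 + 1125\right)^{2} = 36 - 2 \cdot 1138^{2} = 36 - 2 \cdot 1295044 = 36 - 2590088 = -2590052$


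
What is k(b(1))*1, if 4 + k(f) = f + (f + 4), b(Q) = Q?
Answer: 2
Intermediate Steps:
k(f) = 2*f (k(f) = -4 + (f + (f + 4)) = -4 + (f + (4 + f)) = -4 + (4 + 2*f) = 2*f)
k(b(1))*1 = (2*1)*1 = 2*1 = 2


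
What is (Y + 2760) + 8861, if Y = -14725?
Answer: -3104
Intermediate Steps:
(Y + 2760) + 8861 = (-14725 + 2760) + 8861 = -11965 + 8861 = -3104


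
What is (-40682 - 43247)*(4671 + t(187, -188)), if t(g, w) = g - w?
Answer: -423505734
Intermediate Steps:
(-40682 - 43247)*(4671 + t(187, -188)) = (-40682 - 43247)*(4671 + (187 - 1*(-188))) = -83929*(4671 + (187 + 188)) = -83929*(4671 + 375) = -83929*5046 = -423505734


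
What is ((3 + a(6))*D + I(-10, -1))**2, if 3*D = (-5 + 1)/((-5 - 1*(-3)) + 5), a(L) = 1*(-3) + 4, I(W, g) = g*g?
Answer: 49/81 ≈ 0.60494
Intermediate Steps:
I(W, g) = g**2
a(L) = 1 (a(L) = -3 + 4 = 1)
D = -4/9 (D = ((-5 + 1)/((-5 - 1*(-3)) + 5))/3 = (-4/((-5 + 3) + 5))/3 = (-4/(-2 + 5))/3 = (-4/3)/3 = (-4*1/3)/3 = (1/3)*(-4/3) = -4/9 ≈ -0.44444)
((3 + a(6))*D + I(-10, -1))**2 = ((3 + 1)*(-4/9) + (-1)**2)**2 = (4*(-4/9) + 1)**2 = (-16/9 + 1)**2 = (-7/9)**2 = 49/81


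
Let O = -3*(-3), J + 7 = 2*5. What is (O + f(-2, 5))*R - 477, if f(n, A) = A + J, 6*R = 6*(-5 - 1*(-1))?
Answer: -545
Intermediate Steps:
J = 3 (J = -7 + 2*5 = -7 + 10 = 3)
R = -4 (R = (6*(-5 - 1*(-1)))/6 = (6*(-5 + 1))/6 = (6*(-4))/6 = (⅙)*(-24) = -4)
O = 9
f(n, A) = 3 + A (f(n, A) = A + 3 = 3 + A)
(O + f(-2, 5))*R - 477 = (9 + (3 + 5))*(-4) - 477 = (9 + 8)*(-4) - 477 = 17*(-4) - 477 = -68 - 477 = -545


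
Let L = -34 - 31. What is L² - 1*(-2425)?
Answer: 6650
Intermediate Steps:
L = -65
L² - 1*(-2425) = (-65)² - 1*(-2425) = 4225 + 2425 = 6650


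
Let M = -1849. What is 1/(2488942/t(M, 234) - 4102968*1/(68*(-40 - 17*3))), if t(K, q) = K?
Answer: -2860403/1953796316 ≈ -0.0014640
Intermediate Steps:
1/(2488942/t(M, 234) - 4102968*1/(68*(-40 - 17*3))) = 1/(2488942/(-1849) - 4102968*1/(68*(-40 - 17*3))) = 1/(2488942*(-1/1849) - 4102968*1/(68*(-40 - 51))) = 1/(-2488942/1849 - 4102968/((-91*68))) = 1/(-2488942/1849 - 4102968/(-6188)) = 1/(-2488942/1849 - 4102968*(-1/6188)) = 1/(-2488942/1849 + 1025742/1547) = 1/(-1953796316/2860403) = -2860403/1953796316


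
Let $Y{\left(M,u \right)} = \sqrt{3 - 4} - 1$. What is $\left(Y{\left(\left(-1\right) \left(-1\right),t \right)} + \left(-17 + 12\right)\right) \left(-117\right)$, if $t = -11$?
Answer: $702 - 117 i \approx 702.0 - 117.0 i$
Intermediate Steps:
$Y{\left(M,u \right)} = -1 + i$ ($Y{\left(M,u \right)} = \sqrt{-1} - 1 = i - 1 = -1 + i$)
$\left(Y{\left(\left(-1\right) \left(-1\right),t \right)} + \left(-17 + 12\right)\right) \left(-117\right) = \left(\left(-1 + i\right) + \left(-17 + 12\right)\right) \left(-117\right) = \left(\left(-1 + i\right) - 5\right) \left(-117\right) = \left(-6 + i\right) \left(-117\right) = 702 - 117 i$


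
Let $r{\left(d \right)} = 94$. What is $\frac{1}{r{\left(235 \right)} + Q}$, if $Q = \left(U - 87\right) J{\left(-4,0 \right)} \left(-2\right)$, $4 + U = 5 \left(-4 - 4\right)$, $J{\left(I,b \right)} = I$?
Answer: $- \frac{1}{954} \approx -0.0010482$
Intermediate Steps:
$U = -44$ ($U = -4 + 5 \left(-4 - 4\right) = -4 + 5 \left(-8\right) = -4 - 40 = -44$)
$Q = -1048$ ($Q = \left(-44 - 87\right) \left(\left(-4\right) \left(-2\right)\right) = \left(-131\right) 8 = -1048$)
$\frac{1}{r{\left(235 \right)} + Q} = \frac{1}{94 - 1048} = \frac{1}{-954} = - \frac{1}{954}$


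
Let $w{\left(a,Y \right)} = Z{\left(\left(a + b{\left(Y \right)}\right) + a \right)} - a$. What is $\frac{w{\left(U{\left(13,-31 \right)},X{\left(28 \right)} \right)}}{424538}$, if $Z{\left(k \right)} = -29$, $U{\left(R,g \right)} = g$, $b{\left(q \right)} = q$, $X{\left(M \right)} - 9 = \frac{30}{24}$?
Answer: $\frac{1}{212269} \approx 4.711 \cdot 10^{-6}$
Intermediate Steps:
$X{\left(M \right)} = \frac{41}{4}$ ($X{\left(M \right)} = 9 + \frac{30}{24} = 9 + 30 \cdot \frac{1}{24} = 9 + \frac{5}{4} = \frac{41}{4}$)
$w{\left(a,Y \right)} = -29 - a$
$\frac{w{\left(U{\left(13,-31 \right)},X{\left(28 \right)} \right)}}{424538} = \frac{-29 - -31}{424538} = \left(-29 + 31\right) \frac{1}{424538} = 2 \cdot \frac{1}{424538} = \frac{1}{212269}$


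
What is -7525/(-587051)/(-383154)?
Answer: -7525/224930938854 ≈ -3.3455e-8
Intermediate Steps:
-7525/(-587051)/(-383154) = -7525*(-1/587051)*(-1/383154) = (7525/587051)*(-1/383154) = -7525/224930938854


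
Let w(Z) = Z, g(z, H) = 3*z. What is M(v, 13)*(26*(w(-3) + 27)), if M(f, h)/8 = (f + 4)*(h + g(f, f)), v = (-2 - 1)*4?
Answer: 918528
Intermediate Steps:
v = -12 (v = -3*4 = -12)
M(f, h) = 8*(4 + f)*(h + 3*f) (M(f, h) = 8*((f + 4)*(h + 3*f)) = 8*((4 + f)*(h + 3*f)) = 8*(4 + f)*(h + 3*f))
M(v, 13)*(26*(w(-3) + 27)) = (24*(-12)**2 + 32*13 + 96*(-12) + 8*(-12)*13)*(26*(-3 + 27)) = (24*144 + 416 - 1152 - 1248)*(26*24) = (3456 + 416 - 1152 - 1248)*624 = 1472*624 = 918528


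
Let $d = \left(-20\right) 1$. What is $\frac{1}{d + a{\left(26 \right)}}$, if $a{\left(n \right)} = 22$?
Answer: $\frac{1}{2} \approx 0.5$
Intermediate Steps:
$d = -20$
$\frac{1}{d + a{\left(26 \right)}} = \frac{1}{-20 + 22} = \frac{1}{2}$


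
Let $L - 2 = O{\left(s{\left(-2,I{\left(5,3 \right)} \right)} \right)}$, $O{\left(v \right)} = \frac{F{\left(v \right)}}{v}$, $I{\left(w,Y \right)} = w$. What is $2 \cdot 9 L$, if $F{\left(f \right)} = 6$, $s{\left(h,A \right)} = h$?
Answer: $-18$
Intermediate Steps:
$O{\left(v \right)} = \frac{6}{v}$
$L = -1$ ($L = 2 + \frac{6}{-2} = 2 + 6 \left(- \frac{1}{2}\right) = 2 - 3 = -1$)
$2 \cdot 9 L = 2 \cdot 9 \left(-1\right) = 18 \left(-1\right) = -18$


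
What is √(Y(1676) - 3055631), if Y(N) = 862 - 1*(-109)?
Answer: 14*I*√15585 ≈ 1747.8*I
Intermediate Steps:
Y(N) = 971 (Y(N) = 862 + 109 = 971)
√(Y(1676) - 3055631) = √(971 - 3055631) = √(-3054660) = 14*I*√15585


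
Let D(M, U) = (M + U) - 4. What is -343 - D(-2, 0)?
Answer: -337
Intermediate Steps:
D(M, U) = -4 + M + U
-343 - D(-2, 0) = -343 - (-4 - 2 + 0) = -343 - 1*(-6) = -343 + 6 = -337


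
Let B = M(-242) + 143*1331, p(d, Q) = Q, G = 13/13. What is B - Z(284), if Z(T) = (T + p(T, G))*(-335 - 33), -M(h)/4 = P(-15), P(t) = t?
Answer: 295273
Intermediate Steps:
M(h) = 60 (M(h) = -4*(-15) = 60)
G = 1 (G = 13*(1/13) = 1)
B = 190393 (B = 60 + 143*1331 = 60 + 190333 = 190393)
Z(T) = -368 - 368*T (Z(T) = (T + 1)*(-335 - 33) = (1 + T)*(-368) = -368 - 368*T)
B - Z(284) = 190393 - (-368 - 368*284) = 190393 - (-368 - 104512) = 190393 - 1*(-104880) = 190393 + 104880 = 295273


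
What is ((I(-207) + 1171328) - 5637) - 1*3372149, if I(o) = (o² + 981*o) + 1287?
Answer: -2365389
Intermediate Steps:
I(o) = 1287 + o² + 981*o
((I(-207) + 1171328) - 5637) - 1*3372149 = (((1287 + (-207)² + 981*(-207)) + 1171328) - 5637) - 1*3372149 = (((1287 + 42849 - 203067) + 1171328) - 5637) - 3372149 = ((-158931 + 1171328) - 5637) - 3372149 = (1012397 - 5637) - 3372149 = 1006760 - 3372149 = -2365389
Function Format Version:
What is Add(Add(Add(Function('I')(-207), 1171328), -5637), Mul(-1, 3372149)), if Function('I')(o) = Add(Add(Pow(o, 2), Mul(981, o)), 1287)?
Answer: -2365389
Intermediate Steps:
Function('I')(o) = Add(1287, Pow(o, 2), Mul(981, o))
Add(Add(Add(Function('I')(-207), 1171328), -5637), Mul(-1, 3372149)) = Add(Add(Add(Add(1287, Pow(-207, 2), Mul(981, -207)), 1171328), -5637), Mul(-1, 3372149)) = Add(Add(Add(Add(1287, 42849, -203067), 1171328), -5637), -3372149) = Add(Add(Add(-158931, 1171328), -5637), -3372149) = Add(Add(1012397, -5637), -3372149) = Add(1006760, -3372149) = -2365389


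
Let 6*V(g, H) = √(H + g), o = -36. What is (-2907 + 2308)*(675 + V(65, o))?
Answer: -404325 - 599*√29/6 ≈ -4.0486e+5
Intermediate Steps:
V(g, H) = √(H + g)/6
(-2907 + 2308)*(675 + V(65, o)) = (-2907 + 2308)*(675 + √(-36 + 65)/6) = -599*(675 + √29/6) = -404325 - 599*√29/6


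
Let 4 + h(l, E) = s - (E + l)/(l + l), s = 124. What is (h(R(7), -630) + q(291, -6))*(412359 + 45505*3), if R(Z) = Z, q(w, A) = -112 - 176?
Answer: -67785939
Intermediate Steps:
q(w, A) = -288
h(l, E) = 120 - (E + l)/(2*l) (h(l, E) = -4 + (124 - (E + l)/(l + l)) = -4 + (124 - (E + l)/(2*l)) = 120 - (E + l)/(2*l))
(h(R(7), -630) + q(291, -6))*(412359 + 45505*3) = ((1/2)*(-1*(-630) + 239*7)/7 - 288)*(412359 + 45505*3) = ((1/2)*(1/7)*(630 + 1673) - 288)*(412359 + 136515) = ((1/2)*(1/7)*2303 - 288)*548874 = (329/2 - 288)*548874 = -247/2*548874 = -67785939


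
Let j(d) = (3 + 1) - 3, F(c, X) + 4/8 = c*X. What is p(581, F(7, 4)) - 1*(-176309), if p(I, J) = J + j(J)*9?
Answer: 352691/2 ≈ 1.7635e+5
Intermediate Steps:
F(c, X) = -½ + X*c (F(c, X) = -½ + c*X = -½ + X*c)
j(d) = 1 (j(d) = 4 - 3 = 1)
p(I, J) = 9 + J (p(I, J) = J + 1*9 = J + 9 = 9 + J)
p(581, F(7, 4)) - 1*(-176309) = (9 + (-½ + 4*7)) - 1*(-176309) = (9 + (-½ + 28)) + 176309 = (9 + 55/2) + 176309 = 73/2 + 176309 = 352691/2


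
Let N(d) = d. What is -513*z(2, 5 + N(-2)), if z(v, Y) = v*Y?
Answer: -3078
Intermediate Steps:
z(v, Y) = Y*v
-513*z(2, 5 + N(-2)) = -513*(5 - 2)*2 = -1539*2 = -513*6 = -3078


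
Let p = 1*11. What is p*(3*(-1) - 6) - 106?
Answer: -205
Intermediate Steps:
p = 11
p*(3*(-1) - 6) - 106 = 11*(3*(-1) - 6) - 106 = 11*(-3 - 6) - 106 = 11*(-9) - 106 = -99 - 106 = -205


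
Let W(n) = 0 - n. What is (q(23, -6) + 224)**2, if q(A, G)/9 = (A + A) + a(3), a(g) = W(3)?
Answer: 373321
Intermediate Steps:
W(n) = -n
a(g) = -3 (a(g) = -1*3 = -3)
q(A, G) = -27 + 18*A (q(A, G) = 9*((A + A) - 3) = 9*(2*A - 3) = 9*(-3 + 2*A) = -27 + 18*A)
(q(23, -6) + 224)**2 = ((-27 + 18*23) + 224)**2 = ((-27 + 414) + 224)**2 = (387 + 224)**2 = 611**2 = 373321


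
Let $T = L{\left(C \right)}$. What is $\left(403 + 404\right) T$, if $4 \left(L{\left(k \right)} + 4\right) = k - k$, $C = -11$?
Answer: $-3228$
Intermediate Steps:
$L{\left(k \right)} = -4$ ($L{\left(k \right)} = -4 + \frac{k - k}{4} = -4 + \frac{1}{4} \cdot 0 = -4 + 0 = -4$)
$T = -4$
$\left(403 + 404\right) T = \left(403 + 404\right) \left(-4\right) = 807 \left(-4\right) = -3228$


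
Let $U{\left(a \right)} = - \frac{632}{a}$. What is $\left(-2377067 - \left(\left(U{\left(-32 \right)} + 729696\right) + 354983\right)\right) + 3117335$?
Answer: $- \frac{1377723}{4} \approx -3.4443 \cdot 10^{5}$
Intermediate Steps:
$\left(-2377067 - \left(\left(U{\left(-32 \right)} + 729696\right) + 354983\right)\right) + 3117335 = \left(-2377067 - \left(\left(- \frac{632}{-32} + 729696\right) + 354983\right)\right) + 3117335 = \left(-2377067 - \left(\left(\left(-632\right) \left(- \frac{1}{32}\right) + 729696\right) + 354983\right)\right) + 3117335 = \left(-2377067 - \left(\left(\frac{79}{4} + 729696\right) + 354983\right)\right) + 3117335 = \left(-2377067 - \left(\frac{2918863}{4} + 354983\right)\right) + 3117335 = \left(-2377067 - \frac{4338795}{4}\right) + 3117335 = - \frac{13847063}{4} + 3117335 = - \frac{1377723}{4}$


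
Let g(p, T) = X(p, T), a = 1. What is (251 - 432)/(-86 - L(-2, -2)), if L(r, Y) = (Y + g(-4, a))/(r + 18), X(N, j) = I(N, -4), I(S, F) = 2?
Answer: 181/86 ≈ 2.1047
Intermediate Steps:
X(N, j) = 2
g(p, T) = 2
L(r, Y) = (2 + Y)/(18 + r) (L(r, Y) = (Y + 2)/(r + 18) = (2 + Y)/(18 + r))
(251 - 432)/(-86 - L(-2, -2)) = (251 - 432)/(-86 - (2 - 2)/(18 - 2)) = -181/(-86 - 0/16) = -181/(-86 - 1*0) = -181/(-86 + 0) = -181/(-86) = -181*(-1/86) = 181/86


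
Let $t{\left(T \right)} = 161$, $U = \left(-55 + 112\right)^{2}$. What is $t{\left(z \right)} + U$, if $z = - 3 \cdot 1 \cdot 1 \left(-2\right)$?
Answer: $3410$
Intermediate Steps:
$z = 6$ ($z = \left(-3\right) 1 \left(-2\right) = \left(-3\right) \left(-2\right) = 6$)
$U = 3249$ ($U = 57^{2} = 3249$)
$t{\left(z \right)} + U = 161 + 3249 = 3410$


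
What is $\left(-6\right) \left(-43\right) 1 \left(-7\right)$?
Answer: $-1806$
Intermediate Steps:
$\left(-6\right) \left(-43\right) 1 \left(-7\right) = 258 \left(-7\right) = -1806$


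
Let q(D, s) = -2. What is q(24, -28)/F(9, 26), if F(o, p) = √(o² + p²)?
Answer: -2*√757/757 ≈ -0.072691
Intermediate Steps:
q(24, -28)/F(9, 26) = -2/√(9² + 26²) = -2/√(81 + 676) = -2*√757/757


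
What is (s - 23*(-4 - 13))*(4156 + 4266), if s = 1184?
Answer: 13264650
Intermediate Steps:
(s - 23*(-4 - 13))*(4156 + 4266) = (1184 - 23*(-4 - 13))*(4156 + 4266) = (1184 - 23*(-17))*8422 = (1184 + 391)*8422 = 1575*8422 = 13264650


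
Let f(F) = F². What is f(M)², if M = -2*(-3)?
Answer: 1296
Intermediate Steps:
M = 6
f(M)² = (6²)² = 36² = 1296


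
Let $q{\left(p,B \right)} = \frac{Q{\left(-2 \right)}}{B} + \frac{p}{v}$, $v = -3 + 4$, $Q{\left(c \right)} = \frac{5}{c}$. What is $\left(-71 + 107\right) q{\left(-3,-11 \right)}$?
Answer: $- \frac{1098}{11} \approx -99.818$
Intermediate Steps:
$v = 1$
$q{\left(p,B \right)} = p - \frac{5}{2 B}$ ($q{\left(p,B \right)} = \frac{5 \frac{1}{-2}}{B} + \frac{p}{1} = \frac{5 \left(- \frac{1}{2}\right)}{B} + p 1 = - \frac{5}{2 B} + p = p - \frac{5}{2 B}$)
$\left(-71 + 107\right) q{\left(-3,-11 \right)} = \left(-71 + 107\right) \left(-3 - \frac{5}{2 \left(-11\right)}\right) = 36 \left(-3 - - \frac{5}{22}\right) = 36 \left(-3 + \frac{5}{22}\right) = 36 \left(- \frac{61}{22}\right) = - \frac{1098}{11}$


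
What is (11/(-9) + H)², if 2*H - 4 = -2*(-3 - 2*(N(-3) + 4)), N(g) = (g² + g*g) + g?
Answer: 141376/81 ≈ 1745.4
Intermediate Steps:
N(g) = g + 2*g² (N(g) = (g² + g²) + g = 2*g² + g = g + 2*g²)
H = 43 (H = 2 + (-2*(-3 - 2*(-3*(1 + 2*(-3)) + 4)))/2 = 2 + (-2*(-3 - 2*(-3*(1 - 6) + 4)))/2 = 2 + (-2*(-3 - 2*(-3*(-5) + 4)))/2 = 2 + (-2*(-3 - 2*(15 + 4)))/2 = 2 + (-2*(-3 - 2*19))/2 = 2 + (-2*(-3 - 1*38))/2 = 2 + (-2*(-3 - 38))/2 = 2 + (-2*(-41))/2 = 2 + (½)*82 = 2 + 41 = 43)
(11/(-9) + H)² = (11/(-9) + 43)² = (11*(-⅑) + 43)² = (-11/9 + 43)² = (376/9)² = 141376/81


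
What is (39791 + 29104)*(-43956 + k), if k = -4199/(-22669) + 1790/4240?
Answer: -29107042965755055/9611656 ≈ -3.0283e+9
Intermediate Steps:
k = 5838127/9611656 (k = -4199*(-1/22669) + 1790*(1/4240) = 4199/22669 + 179/424 = 5838127/9611656 ≈ 0.60740)
(39791 + 29104)*(-43956 + k) = (39791 + 29104)*(-43956 + 5838127/9611656) = 68895*(-422484113009/9611656) = -29107042965755055/9611656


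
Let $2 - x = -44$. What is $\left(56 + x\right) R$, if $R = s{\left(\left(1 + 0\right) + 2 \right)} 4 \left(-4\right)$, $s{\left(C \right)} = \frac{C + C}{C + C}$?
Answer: $-1632$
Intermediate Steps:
$x = 46$ ($x = 2 - -44 = 2 + 44 = 46$)
$s{\left(C \right)} = 1$ ($s{\left(C \right)} = \frac{2 C}{2 C} = 2 C \frac{1}{2 C} = 1$)
$R = -16$ ($R = 1 \cdot 4 \left(-4\right) = 4 \left(-4\right) = -16$)
$\left(56 + x\right) R = \left(56 + 46\right) \left(-16\right) = 102 \left(-16\right) = -1632$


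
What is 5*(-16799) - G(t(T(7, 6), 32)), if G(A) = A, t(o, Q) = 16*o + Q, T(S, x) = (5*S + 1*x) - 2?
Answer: -84651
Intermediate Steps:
T(S, x) = -2 + x + 5*S (T(S, x) = (5*S + x) - 2 = (x + 5*S) - 2 = -2 + x + 5*S)
t(o, Q) = Q + 16*o
5*(-16799) - G(t(T(7, 6), 32)) = 5*(-16799) - (32 + 16*(-2 + 6 + 5*7)) = -83995 - (32 + 16*(-2 + 6 + 35)) = -83995 - (32 + 16*39) = -83995 - (32 + 624) = -83995 - 1*656 = -83995 - 656 = -84651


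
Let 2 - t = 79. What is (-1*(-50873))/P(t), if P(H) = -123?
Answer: -50873/123 ≈ -413.60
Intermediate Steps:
t = -77 (t = 2 - 1*79 = 2 - 79 = -77)
(-1*(-50873))/P(t) = -1*(-50873)/(-123) = 50873*(-1/123) = -50873/123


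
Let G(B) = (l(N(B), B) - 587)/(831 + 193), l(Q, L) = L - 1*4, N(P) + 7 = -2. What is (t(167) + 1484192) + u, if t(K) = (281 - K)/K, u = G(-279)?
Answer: 126904338491/85504 ≈ 1.4842e+6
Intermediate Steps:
N(P) = -9 (N(P) = -7 - 2 = -9)
l(Q, L) = -4 + L (l(Q, L) = L - 4 = -4 + L)
G(B) = -591/1024 + B/1024 (G(B) = ((-4 + B) - 587)/(831 + 193) = (-591 + B)/1024 = (-591 + B)*(1/1024) = -591/1024 + B/1024)
u = -435/512 (u = -591/1024 + (1/1024)*(-279) = -591/1024 - 279/1024 = -435/512 ≈ -0.84961)
t(K) = (281 - K)/K
(t(167) + 1484192) + u = ((281 - 1*167)/167 + 1484192) - 435/512 = ((281 - 167)/167 + 1484192) - 435/512 = ((1/167)*114 + 1484192) - 435/512 = (114/167 + 1484192) - 435/512 = 247860178/167 - 435/512 = 126904338491/85504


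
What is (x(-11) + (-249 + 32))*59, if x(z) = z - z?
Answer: -12803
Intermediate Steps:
x(z) = 0
(x(-11) + (-249 + 32))*59 = (0 + (-249 + 32))*59 = (0 - 217)*59 = -217*59 = -12803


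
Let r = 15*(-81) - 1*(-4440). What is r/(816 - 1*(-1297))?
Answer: 3225/2113 ≈ 1.5263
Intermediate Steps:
r = 3225 (r = -1215 + 4440 = 3225)
r/(816 - 1*(-1297)) = 3225/(816 - 1*(-1297)) = 3225/(816 + 1297) = 3225/2113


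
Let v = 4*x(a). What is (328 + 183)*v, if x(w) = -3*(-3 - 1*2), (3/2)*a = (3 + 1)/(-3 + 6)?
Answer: 30660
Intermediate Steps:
a = 8/9 (a = 2*((3 + 1)/(-3 + 6))/3 = 2*(4/3)/3 = 2*(4*(⅓))/3 = (⅔)*(4/3) = 8/9 ≈ 0.88889)
x(w) = 15 (x(w) = -3*(-3 - 2) = -3*(-5) = 15)
v = 60 (v = 4*15 = 60)
(328 + 183)*v = (328 + 183)*60 = 511*60 = 30660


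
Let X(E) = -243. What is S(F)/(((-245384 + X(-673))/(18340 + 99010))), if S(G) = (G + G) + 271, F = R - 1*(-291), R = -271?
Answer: -36495850/245627 ≈ -148.58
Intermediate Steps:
F = 20 (F = -271 - 1*(-291) = -271 + 291 = 20)
S(G) = 271 + 2*G (S(G) = 2*G + 271 = 271 + 2*G)
S(F)/(((-245384 + X(-673))/(18340 + 99010))) = (271 + 2*20)/(((-245384 - 243)/(18340 + 99010))) = (271 + 40)/((-245627/117350)) = 311/((-245627*1/117350)) = 311/(-245627/117350) = 311*(-117350/245627) = -36495850/245627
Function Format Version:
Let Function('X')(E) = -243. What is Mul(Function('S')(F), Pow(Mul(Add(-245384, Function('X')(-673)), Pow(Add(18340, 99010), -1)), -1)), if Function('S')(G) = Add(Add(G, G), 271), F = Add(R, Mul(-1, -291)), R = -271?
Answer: Rational(-36495850, 245627) ≈ -148.58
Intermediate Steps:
F = 20 (F = Add(-271, Mul(-1, -291)) = Add(-271, 291) = 20)
Function('S')(G) = Add(271, Mul(2, G)) (Function('S')(G) = Add(Mul(2, G), 271) = Add(271, Mul(2, G)))
Mul(Function('S')(F), Pow(Mul(Add(-245384, Function('X')(-673)), Pow(Add(18340, 99010), -1)), -1)) = Mul(Add(271, Mul(2, 20)), Pow(Mul(Add(-245384, -243), Pow(Add(18340, 99010), -1)), -1)) = Mul(Add(271, 40), Pow(Mul(-245627, Pow(117350, -1)), -1)) = Mul(311, Pow(Mul(-245627, Rational(1, 117350)), -1)) = Mul(311, Pow(Rational(-245627, 117350), -1)) = Mul(311, Rational(-117350, 245627)) = Rational(-36495850, 245627)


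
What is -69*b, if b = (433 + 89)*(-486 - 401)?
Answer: 31947966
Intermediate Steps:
b = -463014 (b = 522*(-887) = -463014)
-69*b = -69*(-463014) = 31947966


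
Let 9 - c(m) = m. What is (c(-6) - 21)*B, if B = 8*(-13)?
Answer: 624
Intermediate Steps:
c(m) = 9 - m
B = -104
(c(-6) - 21)*B = ((9 - 1*(-6)) - 21)*(-104) = ((9 + 6) - 21)*(-104) = (15 - 21)*(-104) = -6*(-104) = 624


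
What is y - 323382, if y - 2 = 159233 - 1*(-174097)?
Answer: 9950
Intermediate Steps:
y = 333332 (y = 2 + (159233 - 1*(-174097)) = 2 + (159233 + 174097) = 2 + 333330 = 333332)
y - 323382 = 333332 - 323382 = 9950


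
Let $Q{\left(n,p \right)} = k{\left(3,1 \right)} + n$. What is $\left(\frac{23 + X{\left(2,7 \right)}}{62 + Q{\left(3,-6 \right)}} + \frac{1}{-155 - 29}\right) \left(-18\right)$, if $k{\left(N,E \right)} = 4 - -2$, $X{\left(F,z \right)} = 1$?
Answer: $- \frac{39105}{6532} \approx -5.9867$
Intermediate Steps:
$k{\left(N,E \right)} = 6$ ($k{\left(N,E \right)} = 4 + 2 = 6$)
$Q{\left(n,p \right)} = 6 + n$
$\left(\frac{23 + X{\left(2,7 \right)}}{62 + Q{\left(3,-6 \right)}} + \frac{1}{-155 - 29}\right) \left(-18\right) = \left(\frac{23 + 1}{62 + \left(6 + 3\right)} + \frac{1}{-155 - 29}\right) \left(-18\right) = \left(\frac{24}{62 + 9} + \frac{1}{-184}\right) \left(-18\right) = \left(\frac{24}{71} - \frac{1}{184}\right) \left(-18\right) = \frac{4345}{13064} \left(-18\right) = - \frac{39105}{6532}$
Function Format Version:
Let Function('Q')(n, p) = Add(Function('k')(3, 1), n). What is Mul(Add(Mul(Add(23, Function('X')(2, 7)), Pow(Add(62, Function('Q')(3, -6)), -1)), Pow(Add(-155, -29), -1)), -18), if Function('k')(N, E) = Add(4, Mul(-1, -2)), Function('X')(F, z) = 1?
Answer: Rational(-39105, 6532) ≈ -5.9867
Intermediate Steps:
Function('k')(N, E) = 6 (Function('k')(N, E) = Add(4, 2) = 6)
Function('Q')(n, p) = Add(6, n)
Mul(Add(Mul(Add(23, Function('X')(2, 7)), Pow(Add(62, Function('Q')(3, -6)), -1)), Pow(Add(-155, -29), -1)), -18) = Mul(Add(Mul(Add(23, 1), Pow(Add(62, Add(6, 3)), -1)), Pow(Add(-155, -29), -1)), -18) = Mul(Add(Mul(24, Pow(Add(62, 9), -1)), Pow(-184, -1)), -18) = Mul(Add(Mul(24, Pow(71, -1)), Rational(-1, 184)), -18) = Mul(Add(Mul(24, Rational(1, 71)), Rational(-1, 184)), -18) = Mul(Add(Rational(24, 71), Rational(-1, 184)), -18) = Mul(Rational(4345, 13064), -18) = Rational(-39105, 6532)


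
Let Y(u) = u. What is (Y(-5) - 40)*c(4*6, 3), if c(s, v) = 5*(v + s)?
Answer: -6075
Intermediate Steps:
c(s, v) = 5*s + 5*v (c(s, v) = 5*(s + v) = 5*s + 5*v)
(Y(-5) - 40)*c(4*6, 3) = (-5 - 40)*(5*(4*6) + 5*3) = -45*(5*24 + 15) = -45*(120 + 15) = -45*135 = -6075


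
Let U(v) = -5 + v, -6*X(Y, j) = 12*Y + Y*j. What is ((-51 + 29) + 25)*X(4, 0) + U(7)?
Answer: -22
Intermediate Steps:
X(Y, j) = -2*Y - Y*j/6 (X(Y, j) = -(12*Y + Y*j)/6 = -2*Y - Y*j/6)
((-51 + 29) + 25)*X(4, 0) + U(7) = ((-51 + 29) + 25)*(-1/6*4*(12 + 0)) + (-5 + 7) = (-22 + 25)*(-1/6*4*12) + 2 = 3*(-8) + 2 = -24 + 2 = -22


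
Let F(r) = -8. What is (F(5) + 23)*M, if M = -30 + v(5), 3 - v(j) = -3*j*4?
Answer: 495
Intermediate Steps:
v(j) = 3 + 12*j (v(j) = 3 - (-3*j)*4 = 3 - (-12)*j = 3 + 12*j)
M = 33 (M = -30 + (3 + 12*5) = -30 + (3 + 60) = -30 + 63 = 33)
(F(5) + 23)*M = (-8 + 23)*33 = 15*33 = 495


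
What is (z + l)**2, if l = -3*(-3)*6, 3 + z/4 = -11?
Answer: 4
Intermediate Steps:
z = -56 (z = -12 + 4*(-11) = -12 - 44 = -56)
l = 54 (l = 9*6 = 54)
(z + l)**2 = (-56 + 54)**2 = (-2)**2 = 4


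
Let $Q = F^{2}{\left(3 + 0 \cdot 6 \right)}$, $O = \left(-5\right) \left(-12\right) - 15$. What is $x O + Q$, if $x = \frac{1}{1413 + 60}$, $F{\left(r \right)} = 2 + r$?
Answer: $\frac{12290}{491} \approx 25.031$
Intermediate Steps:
$O = 45$ ($O = 60 - 15 = 45$)
$Q = 25$ ($Q = \left(2 + \left(3 + 0 \cdot 6\right)\right)^{2} = \left(2 + \left(3 + 0\right)\right)^{2} = \left(2 + 3\right)^{2} = 5^{2} = 25$)
$x = \frac{1}{1473} \approx 0.00067889$
$x O + Q = \frac{1}{1473} \cdot 45 + 25 = \frac{15}{491} + 25 = \frac{12290}{491}$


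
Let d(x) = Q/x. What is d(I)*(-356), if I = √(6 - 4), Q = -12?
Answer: 2136*√2 ≈ 3020.8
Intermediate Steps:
I = √2 ≈ 1.4142
d(x) = -12/x
d(I)*(-356) = -12*√2/2*(-356) = -6*√2*(-356) = 2136*√2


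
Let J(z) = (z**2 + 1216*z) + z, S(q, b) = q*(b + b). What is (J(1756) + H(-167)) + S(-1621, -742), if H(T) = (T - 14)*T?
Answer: 7656379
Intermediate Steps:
H(T) = T*(-14 + T) (H(T) = (-14 + T)*T = T*(-14 + T))
S(q, b) = 2*b*q (S(q, b) = q*(2*b) = 2*b*q)
J(z) = z**2 + 1217*z
(J(1756) + H(-167)) + S(-1621, -742) = (1756*(1217 + 1756) - 167*(-14 - 167)) + 2*(-742)*(-1621) = (1756*2973 - 167*(-181)) + 2405564 = (5220588 + 30227) + 2405564 = 5250815 + 2405564 = 7656379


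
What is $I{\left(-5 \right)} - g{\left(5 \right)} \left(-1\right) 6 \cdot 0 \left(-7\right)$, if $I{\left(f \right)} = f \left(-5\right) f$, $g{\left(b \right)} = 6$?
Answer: $-125$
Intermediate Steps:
$I{\left(f \right)} = - 5 f^{2}$ ($I{\left(f \right)} = - 5 f f = - 5 f^{2}$)
$I{\left(-5 \right)} - g{\left(5 \right)} \left(-1\right) 6 \cdot 0 \left(-7\right) = - 5 \left(-5\right)^{2} - 6 \left(-1\right) 6 \cdot 0 \left(-7\right) = \left(-5\right) 25 - 6 \left(\left(-6\right) 0\right) \left(-7\right) = -125 - 6 \cdot 0 \left(-7\right) = -125 - 0 \left(-7\right) = -125 - 0 = -125 + 0 = -125$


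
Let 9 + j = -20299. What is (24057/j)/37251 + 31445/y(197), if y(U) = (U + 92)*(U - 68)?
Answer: 2643003911227/3133647446172 ≈ 0.84343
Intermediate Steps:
j = -20308 (j = -9 - 20299 = -20308)
y(U) = (-68 + U)*(92 + U) (y(U) = (92 + U)*(-68 + U) = (-68 + U)*(92 + U))
(24057/j)/37251 + 31445/y(197) = (24057/(-20308))/37251 + 31445/(-6256 + 197² + 24*197) = (24057*(-1/20308))*(1/37251) + 31445/(-6256 + 38809 + 4728) = -24057/20308*1/37251 + 31445/37281 = -2673/84054812 + 31445*(1/37281) = -2673/84054812 + 31445/37281 = 2643003911227/3133647446172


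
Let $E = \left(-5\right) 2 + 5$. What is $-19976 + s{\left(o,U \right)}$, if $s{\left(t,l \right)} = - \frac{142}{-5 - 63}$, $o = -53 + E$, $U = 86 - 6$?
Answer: $- \frac{679113}{34} \approx -19974.0$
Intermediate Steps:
$U = 80$ ($U = 86 - 6 = 80$)
$E = -5$ ($E = -10 + 5 = -5$)
$o = -58$ ($o = -53 - 5 = -58$)
$s{\left(t,l \right)} = \frac{71}{34}$ ($s{\left(t,l \right)} = - \frac{142}{-5 - 63} = - \frac{142}{-68} = \left(-142\right) \left(- \frac{1}{68}\right) = \frac{71}{34}$)
$-19976 + s{\left(o,U \right)} = -19976 + \frac{71}{34} = - \frac{679113}{34}$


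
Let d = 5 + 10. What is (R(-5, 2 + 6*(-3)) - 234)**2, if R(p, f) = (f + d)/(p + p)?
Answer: 5470921/100 ≈ 54709.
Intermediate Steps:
d = 15
R(p, f) = (15 + f)/(2*p) (R(p, f) = (f + 15)/(p + p) = (15 + f)/((2*p)) = (15 + f)*(1/(2*p)) = (15 + f)/(2*p))
(R(-5, 2 + 6*(-3)) - 234)**2 = ((1/2)*(15 + (2 + 6*(-3)))/(-5) - 234)**2 = ((1/2)*(-1/5)*(15 + (2 - 18)) - 234)**2 = ((1/2)*(-1/5)*(15 - 16) - 234)**2 = ((1/2)*(-1/5)*(-1) - 234)**2 = (1/10 - 234)**2 = (-2339/10)**2 = 5470921/100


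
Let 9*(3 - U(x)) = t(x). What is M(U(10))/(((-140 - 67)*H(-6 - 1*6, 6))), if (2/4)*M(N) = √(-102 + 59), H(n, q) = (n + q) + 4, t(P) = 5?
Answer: I*√43/207 ≈ 0.031678*I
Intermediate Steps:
U(x) = 22/9 (U(x) = 3 - ⅑*5 = 3 - 5/9 = 22/9)
H(n, q) = 4 + n + q
M(N) = 2*I*√43 (M(N) = 2*√(-102 + 59) = 2*√(-43) = 2*(I*√43) = 2*I*√43)
M(U(10))/(((-140 - 67)*H(-6 - 1*6, 6))) = (2*I*√43)/(((-140 - 67)*(4 + (-6 - 1*6) + 6))) = (2*I*√43)/((-207*(4 + (-6 - 6) + 6))) = (2*I*√43)/((-207*(4 - 12 + 6))) = (2*I*√43)/((-207*(-2))) = (2*I*√43)/414 = (2*I*√43)*(1/414) = I*√43/207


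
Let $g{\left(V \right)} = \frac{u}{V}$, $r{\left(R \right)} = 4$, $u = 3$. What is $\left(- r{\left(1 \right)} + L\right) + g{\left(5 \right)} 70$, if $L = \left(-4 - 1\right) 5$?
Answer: $13$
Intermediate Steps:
$L = -25$ ($L = \left(-5\right) 5 = -25$)
$g{\left(V \right)} = \frac{3}{V}$
$\left(- r{\left(1 \right)} + L\right) + g{\left(5 \right)} 70 = \left(\left(-1\right) 4 - 25\right) + \frac{3}{5} \cdot 70 = \left(-4 - 25\right) + 3 \cdot \frac{1}{5} \cdot 70 = -29 + \frac{3}{5} \cdot 70 = -29 + 42 = 13$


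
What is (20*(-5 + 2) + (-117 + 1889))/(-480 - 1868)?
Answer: -428/587 ≈ -0.72913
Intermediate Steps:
(20*(-5 + 2) + (-117 + 1889))/(-480 - 1868) = (20*(-3) + 1772)/(-2348) = (-60 + 1772)*(-1/2348) = 1712*(-1/2348) = -428/587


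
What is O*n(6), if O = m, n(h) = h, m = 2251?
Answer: 13506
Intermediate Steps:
O = 2251
O*n(6) = 2251*6 = 13506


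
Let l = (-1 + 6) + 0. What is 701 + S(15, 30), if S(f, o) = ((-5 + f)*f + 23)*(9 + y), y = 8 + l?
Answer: 4507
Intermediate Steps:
l = 5 (l = 5 + 0 = 5)
y = 13 (y = 8 + 5 = 13)
S(f, o) = 506 + 22*f*(-5 + f) (S(f, o) = ((-5 + f)*f + 23)*(9 + 13) = (f*(-5 + f) + 23)*22 = (23 + f*(-5 + f))*22 = 506 + 22*f*(-5 + f))
701 + S(15, 30) = 701 + (506 - 110*15 + 22*15²) = 701 + (506 - 1650 + 22*225) = 701 + (506 - 1650 + 4950) = 701 + 3806 = 4507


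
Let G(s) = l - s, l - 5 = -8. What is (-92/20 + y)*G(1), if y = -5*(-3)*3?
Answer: -808/5 ≈ -161.60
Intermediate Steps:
l = -3 (l = 5 - 8 = -3)
G(s) = -3 - s
y = 45 (y = 15*3 = 45)
(-92/20 + y)*G(1) = (-92/20 + 45)*(-3 - 1*1) = (-92*1/20 + 45)*(-3 - 1) = (-23/5 + 45)*(-4) = (202/5)*(-4) = -808/5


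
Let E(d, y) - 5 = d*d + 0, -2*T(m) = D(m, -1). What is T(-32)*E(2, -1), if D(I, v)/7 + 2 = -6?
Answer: 252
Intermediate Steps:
D(I, v) = -56 (D(I, v) = -14 + 7*(-6) = -14 - 42 = -56)
T(m) = 28 (T(m) = -½*(-56) = 28)
E(d, y) = 5 + d² (E(d, y) = 5 + (d*d + 0) = 5 + (d² + 0) = 5 + d²)
T(-32)*E(2, -1) = 28*(5 + 2²) = 28*(5 + 4) = 28*9 = 252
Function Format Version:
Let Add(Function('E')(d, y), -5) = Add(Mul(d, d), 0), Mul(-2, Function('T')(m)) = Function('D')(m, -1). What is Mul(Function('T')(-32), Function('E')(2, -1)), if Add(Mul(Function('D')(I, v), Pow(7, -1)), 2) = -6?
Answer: 252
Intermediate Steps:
Function('D')(I, v) = -56 (Function('D')(I, v) = Add(-14, Mul(7, -6)) = Add(-14, -42) = -56)
Function('T')(m) = 28 (Function('T')(m) = Mul(Rational(-1, 2), -56) = 28)
Function('E')(d, y) = Add(5, Pow(d, 2)) (Function('E')(d, y) = Add(5, Add(Mul(d, d), 0)) = Add(5, Add(Pow(d, 2), 0)) = Add(5, Pow(d, 2)))
Mul(Function('T')(-32), Function('E')(2, -1)) = Mul(28, Add(5, Pow(2, 2))) = Mul(28, Add(5, 4)) = Mul(28, 9) = 252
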